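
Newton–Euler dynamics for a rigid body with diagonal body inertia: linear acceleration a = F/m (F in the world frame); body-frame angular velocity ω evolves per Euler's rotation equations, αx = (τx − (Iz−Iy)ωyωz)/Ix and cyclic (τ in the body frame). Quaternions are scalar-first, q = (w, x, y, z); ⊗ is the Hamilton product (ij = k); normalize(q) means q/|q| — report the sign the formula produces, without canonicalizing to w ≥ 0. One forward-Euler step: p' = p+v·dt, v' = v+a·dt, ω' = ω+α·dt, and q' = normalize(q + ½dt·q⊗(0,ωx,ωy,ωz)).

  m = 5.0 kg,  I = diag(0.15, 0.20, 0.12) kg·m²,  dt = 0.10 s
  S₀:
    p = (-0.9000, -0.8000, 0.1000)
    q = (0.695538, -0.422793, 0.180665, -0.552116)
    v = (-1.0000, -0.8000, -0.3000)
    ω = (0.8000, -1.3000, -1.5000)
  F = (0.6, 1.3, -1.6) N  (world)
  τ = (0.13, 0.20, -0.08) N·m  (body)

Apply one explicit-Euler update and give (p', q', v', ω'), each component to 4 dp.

a = (0.1200, 0.2600, -0.3200)
p' = p + v·dt = (-1.0000, -0.8800, 0.0700)
v + (F/m)dt = (-0.9880, -0.7740, -0.3320)
angular accel α = (1.9067, 1.1800, -0.2333)
ω' = ω + α·dt = (0.9907, -1.1820, -1.5233)
q⊗(0,ω) = (-0.2550751, -0.4323179, -1.9800817, -0.6382081)
updated quaternion q' = (0.6789, -0.4419, 0.0812, -0.5807)

p' = (-1.0000, -0.8800, 0.0700)
q' = (0.6789, -0.4419, 0.0812, -0.5807)
v' = (-0.9880, -0.7740, -0.3320)
ω' = (0.9907, -1.1820, -1.5233)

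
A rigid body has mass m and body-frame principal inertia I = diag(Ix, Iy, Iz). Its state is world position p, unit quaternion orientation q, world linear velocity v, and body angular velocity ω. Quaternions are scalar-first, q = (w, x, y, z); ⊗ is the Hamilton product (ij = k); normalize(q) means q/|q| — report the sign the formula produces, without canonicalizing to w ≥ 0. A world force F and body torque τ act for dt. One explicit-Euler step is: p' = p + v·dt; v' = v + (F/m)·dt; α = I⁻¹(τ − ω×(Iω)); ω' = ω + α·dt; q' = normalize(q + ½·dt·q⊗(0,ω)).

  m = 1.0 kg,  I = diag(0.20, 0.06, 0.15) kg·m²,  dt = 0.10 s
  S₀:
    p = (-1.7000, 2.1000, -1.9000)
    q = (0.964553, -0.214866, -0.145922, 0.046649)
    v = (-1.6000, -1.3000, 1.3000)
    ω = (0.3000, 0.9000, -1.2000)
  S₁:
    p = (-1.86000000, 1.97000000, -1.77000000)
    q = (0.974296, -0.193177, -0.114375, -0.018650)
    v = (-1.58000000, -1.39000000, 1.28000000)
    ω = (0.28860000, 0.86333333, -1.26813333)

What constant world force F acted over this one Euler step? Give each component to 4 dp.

v₁ − v₀ = (0.02000000, -0.09000000, -0.02000000)
applied force F = (0.2000, -0.9000, -0.2000)

F = (0.2000, -0.9000, -0.2000)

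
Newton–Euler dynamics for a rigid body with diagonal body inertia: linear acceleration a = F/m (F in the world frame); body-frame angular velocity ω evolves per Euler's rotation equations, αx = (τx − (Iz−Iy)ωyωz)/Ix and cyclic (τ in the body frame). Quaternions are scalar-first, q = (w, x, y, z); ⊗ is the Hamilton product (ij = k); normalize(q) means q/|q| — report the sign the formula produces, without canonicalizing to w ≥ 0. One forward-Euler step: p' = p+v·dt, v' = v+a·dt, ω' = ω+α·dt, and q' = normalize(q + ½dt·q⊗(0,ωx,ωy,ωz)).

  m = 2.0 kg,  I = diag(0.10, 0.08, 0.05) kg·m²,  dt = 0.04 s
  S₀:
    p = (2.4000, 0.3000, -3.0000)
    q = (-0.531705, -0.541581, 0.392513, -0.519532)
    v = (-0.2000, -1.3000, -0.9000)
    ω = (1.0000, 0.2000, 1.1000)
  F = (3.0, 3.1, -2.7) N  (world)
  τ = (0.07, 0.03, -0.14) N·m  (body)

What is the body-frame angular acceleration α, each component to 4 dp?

α = (0.7660, -0.3125, -2.7200)

ω×(Iω) gyroscopic = (-0.0066, 0.0550, -0.0040)
α = I⁻¹(τ − ω×Iω) = (0.7660, -0.3125, -2.7200)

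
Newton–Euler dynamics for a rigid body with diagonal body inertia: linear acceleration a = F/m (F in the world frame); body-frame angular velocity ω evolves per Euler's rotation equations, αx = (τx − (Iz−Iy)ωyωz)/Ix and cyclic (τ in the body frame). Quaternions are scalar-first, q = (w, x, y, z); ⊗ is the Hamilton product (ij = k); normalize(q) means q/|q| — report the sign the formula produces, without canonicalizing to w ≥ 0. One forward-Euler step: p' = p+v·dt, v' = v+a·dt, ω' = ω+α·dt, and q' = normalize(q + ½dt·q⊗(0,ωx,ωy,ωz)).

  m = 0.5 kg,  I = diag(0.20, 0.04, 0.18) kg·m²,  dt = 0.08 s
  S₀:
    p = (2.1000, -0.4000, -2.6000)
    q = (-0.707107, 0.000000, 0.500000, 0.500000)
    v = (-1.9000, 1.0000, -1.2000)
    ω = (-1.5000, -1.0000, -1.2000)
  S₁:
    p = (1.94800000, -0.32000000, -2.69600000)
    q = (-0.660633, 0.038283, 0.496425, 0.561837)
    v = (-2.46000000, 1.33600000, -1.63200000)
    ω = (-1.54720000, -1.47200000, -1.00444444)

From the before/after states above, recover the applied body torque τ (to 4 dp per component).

τ = (0.0500, -0.2000, 0.2000)

ω₁ − ω₀ = (-0.04720000, -0.47200000, 0.19555556)
gyro term ω₀×Iω₀ = (0.1680, 0.0360, -0.2400)
τ = I·(Δω/dt) + ω₀×(Iω₀) = (0.0500, -0.2000, 0.2000)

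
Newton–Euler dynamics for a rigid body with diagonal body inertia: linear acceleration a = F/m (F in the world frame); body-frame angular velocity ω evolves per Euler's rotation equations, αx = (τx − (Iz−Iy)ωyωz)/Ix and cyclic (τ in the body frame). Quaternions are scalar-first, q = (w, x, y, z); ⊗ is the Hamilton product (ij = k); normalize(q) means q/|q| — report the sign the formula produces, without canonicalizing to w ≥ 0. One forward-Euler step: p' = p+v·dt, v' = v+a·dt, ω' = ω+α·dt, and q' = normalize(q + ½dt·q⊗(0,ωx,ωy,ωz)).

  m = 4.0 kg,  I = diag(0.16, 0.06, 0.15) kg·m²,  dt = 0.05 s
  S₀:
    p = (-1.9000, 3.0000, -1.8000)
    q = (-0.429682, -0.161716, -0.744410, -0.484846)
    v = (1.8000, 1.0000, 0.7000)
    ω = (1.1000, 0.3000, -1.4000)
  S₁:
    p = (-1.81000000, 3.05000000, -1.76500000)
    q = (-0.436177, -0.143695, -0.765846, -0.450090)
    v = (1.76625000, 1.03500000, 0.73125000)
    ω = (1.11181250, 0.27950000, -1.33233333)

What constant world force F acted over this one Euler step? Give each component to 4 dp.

Δv = v₁−v₀ = (-0.03375000, 0.03500000, 0.03125000)
m·(v₁−v₀)/dt = (-2.7000, 2.8000, 2.5000)

F = (-2.7000, 2.8000, 2.5000)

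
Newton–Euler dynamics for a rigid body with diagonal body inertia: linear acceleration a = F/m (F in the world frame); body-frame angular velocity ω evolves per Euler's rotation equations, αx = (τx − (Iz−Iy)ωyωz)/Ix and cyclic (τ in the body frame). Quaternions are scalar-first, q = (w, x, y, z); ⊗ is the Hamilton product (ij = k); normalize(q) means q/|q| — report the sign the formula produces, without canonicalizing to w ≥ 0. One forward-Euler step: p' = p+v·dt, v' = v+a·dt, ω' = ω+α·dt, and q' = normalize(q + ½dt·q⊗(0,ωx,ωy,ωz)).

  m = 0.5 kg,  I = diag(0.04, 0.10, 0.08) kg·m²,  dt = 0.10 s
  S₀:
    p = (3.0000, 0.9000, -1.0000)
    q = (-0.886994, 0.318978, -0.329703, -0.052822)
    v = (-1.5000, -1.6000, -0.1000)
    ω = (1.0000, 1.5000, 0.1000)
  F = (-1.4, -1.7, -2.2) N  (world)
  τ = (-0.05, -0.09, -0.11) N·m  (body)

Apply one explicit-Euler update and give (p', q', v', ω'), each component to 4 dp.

p' = (2.8500, 0.7400, -1.0100)
q' = (-0.8744, 0.2758, -0.3988, -0.0168)
v' = (-1.7800, -1.9400, -0.5400)
ω' = (0.8825, 1.4140, -0.1500)

new position p' = (2.8500, 0.7400, -1.0100)
new velocity v' = (-1.7800, -1.9400, -0.5400)
ω×(Iω) gyroscopic = (-0.0030, -0.0040, 0.0900)
α = I⁻¹(τ − ω×Iω) = (-1.1750, -0.8600, -2.5000)
ω' = ω + α·dt = (0.8825, 1.4140, -0.1500)
q⊗(0,ω) = (0.1808587, -0.8407313, -1.4152108, 0.7194706)
q + ½dt·q⊗(0,ω), renormalized = (-0.8744, 0.2758, -0.3988, -0.0168)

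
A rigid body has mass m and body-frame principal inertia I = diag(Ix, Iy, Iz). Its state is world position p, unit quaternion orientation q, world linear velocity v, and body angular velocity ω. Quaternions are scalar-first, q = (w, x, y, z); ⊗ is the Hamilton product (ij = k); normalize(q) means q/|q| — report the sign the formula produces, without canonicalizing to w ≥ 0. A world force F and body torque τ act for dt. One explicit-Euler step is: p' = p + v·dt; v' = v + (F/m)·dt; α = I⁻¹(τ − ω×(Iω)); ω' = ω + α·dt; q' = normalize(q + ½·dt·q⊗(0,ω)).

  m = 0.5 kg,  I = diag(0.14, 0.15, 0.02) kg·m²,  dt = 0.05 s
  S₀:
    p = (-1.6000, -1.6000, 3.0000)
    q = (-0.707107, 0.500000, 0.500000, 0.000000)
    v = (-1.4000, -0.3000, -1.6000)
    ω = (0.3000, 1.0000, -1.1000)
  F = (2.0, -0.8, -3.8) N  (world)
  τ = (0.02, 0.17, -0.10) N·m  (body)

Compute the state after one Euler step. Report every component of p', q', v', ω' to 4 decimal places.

p' = (-1.6700, -1.6150, 2.9200)
q' = (-0.7228, 0.4806, 0.4957, 0.0282)
v' = (-1.2000, -0.3800, -1.9800)
ω' = (0.2561, 1.0699, -1.3575)

a = F/m = (4.0000, -1.6000, -7.6000)
p + v·dt = (-1.6700, -1.6150, 2.9200)
new velocity v' = (-1.2000, -0.3800, -1.9800)
precession coupling ω×(Iω) = (0.1430, -0.0396, 0.0030)
angular accel α = (-0.8786, 1.3973, -5.1500)
new body rate ω' = (0.2561, 1.0699, -1.3575)
2q̇ = q⊗(0,ω) = (-0.6500000, -0.7621321, -0.1571070, 1.1278177)
q + ½dt·q⊗(0,ω), renormalized = (-0.7228, 0.4806, 0.4957, 0.0282)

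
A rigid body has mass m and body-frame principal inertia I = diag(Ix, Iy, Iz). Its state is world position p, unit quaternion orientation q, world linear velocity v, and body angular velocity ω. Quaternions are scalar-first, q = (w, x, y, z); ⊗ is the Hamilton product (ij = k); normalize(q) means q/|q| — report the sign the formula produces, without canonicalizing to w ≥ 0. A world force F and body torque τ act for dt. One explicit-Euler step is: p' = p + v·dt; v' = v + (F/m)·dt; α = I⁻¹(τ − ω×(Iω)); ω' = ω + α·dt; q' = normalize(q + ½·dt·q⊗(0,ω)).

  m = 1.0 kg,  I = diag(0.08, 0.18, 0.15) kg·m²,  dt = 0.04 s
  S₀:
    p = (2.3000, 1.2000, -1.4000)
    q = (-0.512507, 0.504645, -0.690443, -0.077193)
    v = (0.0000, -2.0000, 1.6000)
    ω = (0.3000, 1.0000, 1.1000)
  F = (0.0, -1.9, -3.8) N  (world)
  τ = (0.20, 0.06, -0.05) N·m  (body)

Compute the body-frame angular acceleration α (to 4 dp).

ω×(Iω) gyroscopic = (-0.0330, -0.0231, 0.0300)
α = I⁻¹(τ − ω×Iω) = (2.9125, 0.4617, -0.5333)

α = (2.9125, 0.4617, -0.5333)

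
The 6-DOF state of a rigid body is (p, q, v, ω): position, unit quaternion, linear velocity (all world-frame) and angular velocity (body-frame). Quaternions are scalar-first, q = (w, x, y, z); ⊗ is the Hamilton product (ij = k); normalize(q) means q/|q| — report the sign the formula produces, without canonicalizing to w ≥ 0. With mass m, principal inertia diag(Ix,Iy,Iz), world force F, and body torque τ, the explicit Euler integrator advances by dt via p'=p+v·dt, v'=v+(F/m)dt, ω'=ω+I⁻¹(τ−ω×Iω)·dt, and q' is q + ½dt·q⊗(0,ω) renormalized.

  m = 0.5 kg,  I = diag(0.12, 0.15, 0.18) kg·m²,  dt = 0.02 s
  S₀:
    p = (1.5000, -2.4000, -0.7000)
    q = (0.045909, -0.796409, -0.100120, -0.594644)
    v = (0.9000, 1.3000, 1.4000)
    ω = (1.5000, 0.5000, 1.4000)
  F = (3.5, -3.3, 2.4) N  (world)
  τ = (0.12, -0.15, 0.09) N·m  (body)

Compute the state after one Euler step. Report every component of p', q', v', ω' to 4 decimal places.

a = F/m = (7.0000, -6.6000, 4.8000)
p' = p + v·dt = (1.5180, -2.3740, -0.6720)
new velocity v' = (1.0400, 1.1680, 1.4960)
precession coupling ω×(Iω) = (0.0210, -0.1260, 0.0225)
α = I⁻¹(τ − ω×Iω) = (0.8250, -0.1600, 0.3750)
ω' = ω + α·dt = (1.5165, 0.4968, 1.4075)
2q̇ = q⊗(0,ω) = (2.0771751, 0.2260175, 0.2459611, -0.1837519)
q' = normalize(q + ½dt·q⊗(0,ω)) = (0.0667, -0.7940, -0.0976, -0.5963)

p' = (1.5180, -2.3740, -0.6720)
q' = (0.0667, -0.7940, -0.0976, -0.5963)
v' = (1.0400, 1.1680, 1.4960)
ω' = (1.5165, 0.4968, 1.4075)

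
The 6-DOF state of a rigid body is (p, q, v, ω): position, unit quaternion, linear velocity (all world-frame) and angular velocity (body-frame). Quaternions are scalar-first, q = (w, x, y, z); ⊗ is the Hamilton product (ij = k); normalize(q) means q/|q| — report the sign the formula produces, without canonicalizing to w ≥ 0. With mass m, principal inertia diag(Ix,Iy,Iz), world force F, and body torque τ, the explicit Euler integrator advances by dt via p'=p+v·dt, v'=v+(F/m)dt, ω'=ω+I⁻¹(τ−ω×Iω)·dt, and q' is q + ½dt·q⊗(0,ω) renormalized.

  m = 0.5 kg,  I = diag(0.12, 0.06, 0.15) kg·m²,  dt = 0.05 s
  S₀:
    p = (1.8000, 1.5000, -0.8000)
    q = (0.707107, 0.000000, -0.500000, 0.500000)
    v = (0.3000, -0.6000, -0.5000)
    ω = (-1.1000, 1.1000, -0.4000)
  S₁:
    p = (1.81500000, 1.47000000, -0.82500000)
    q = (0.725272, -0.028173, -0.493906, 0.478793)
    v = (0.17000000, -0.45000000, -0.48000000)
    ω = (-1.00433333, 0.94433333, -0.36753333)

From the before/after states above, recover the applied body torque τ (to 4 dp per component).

Δω = ω₁−ω₀ = (0.09566667, -0.15566667, 0.03246667)
I·α + gyro = (0.1900, -0.2000, 0.1700)

τ = (0.1900, -0.2000, 0.1700)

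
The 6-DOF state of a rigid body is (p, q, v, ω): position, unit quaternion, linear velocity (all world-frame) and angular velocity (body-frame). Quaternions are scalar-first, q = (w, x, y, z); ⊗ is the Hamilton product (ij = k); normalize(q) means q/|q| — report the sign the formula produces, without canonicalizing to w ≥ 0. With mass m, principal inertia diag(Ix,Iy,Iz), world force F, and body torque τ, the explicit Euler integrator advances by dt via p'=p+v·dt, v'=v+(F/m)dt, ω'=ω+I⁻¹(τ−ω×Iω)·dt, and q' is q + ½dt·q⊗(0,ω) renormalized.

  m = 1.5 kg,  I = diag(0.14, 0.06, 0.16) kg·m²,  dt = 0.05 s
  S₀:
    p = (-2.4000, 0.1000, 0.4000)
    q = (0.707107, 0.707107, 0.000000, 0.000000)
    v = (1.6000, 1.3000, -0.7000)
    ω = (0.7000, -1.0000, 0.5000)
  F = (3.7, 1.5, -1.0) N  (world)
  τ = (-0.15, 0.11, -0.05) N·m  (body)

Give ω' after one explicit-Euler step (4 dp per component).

precession coupling ω×(Iω) = (-0.0500, -0.0070, 0.0560)
angular accel α = (-0.7143, 1.9500, -0.6625)
ω + α·dt = (0.6643, -0.9025, 0.4669)

ω' = (0.6643, -0.9025, 0.4669)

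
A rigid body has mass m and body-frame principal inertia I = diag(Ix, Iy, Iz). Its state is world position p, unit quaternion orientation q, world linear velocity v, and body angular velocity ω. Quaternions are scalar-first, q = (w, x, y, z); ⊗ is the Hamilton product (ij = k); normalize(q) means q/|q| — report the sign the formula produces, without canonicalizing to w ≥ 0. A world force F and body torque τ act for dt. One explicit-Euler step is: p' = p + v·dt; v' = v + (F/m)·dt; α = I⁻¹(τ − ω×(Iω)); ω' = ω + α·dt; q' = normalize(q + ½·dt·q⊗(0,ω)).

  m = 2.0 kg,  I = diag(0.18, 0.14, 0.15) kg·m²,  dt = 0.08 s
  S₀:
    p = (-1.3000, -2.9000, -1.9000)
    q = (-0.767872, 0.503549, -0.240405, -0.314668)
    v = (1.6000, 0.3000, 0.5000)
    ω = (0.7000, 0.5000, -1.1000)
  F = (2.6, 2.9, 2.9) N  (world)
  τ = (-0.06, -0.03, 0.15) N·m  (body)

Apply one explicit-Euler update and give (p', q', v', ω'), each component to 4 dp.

a = (1.3000, 1.4500, 1.4500)
p' = p + v·dt = (-1.1720, -2.8760, -1.8600)
v + (F/m)dt = (1.7040, 0.4160, 0.6160)
(τ − ω×Iω)/I = (-0.3028, -0.0493, 1.0933)
new body rate ω' = (0.6758, 0.4961, -1.0125)
q⊗(0,ω) = (-0.5784166, -0.1157309, -0.0502997, 1.2647172)
q + ½dt·q⊗(0,ω), renormalized = (-0.7898, 0.4981, -0.2420, -0.2637)

p' = (-1.1720, -2.8760, -1.8600)
q' = (-0.7898, 0.4981, -0.2420, -0.2637)
v' = (1.7040, 0.4160, 0.6160)
ω' = (0.6758, 0.4961, -1.0125)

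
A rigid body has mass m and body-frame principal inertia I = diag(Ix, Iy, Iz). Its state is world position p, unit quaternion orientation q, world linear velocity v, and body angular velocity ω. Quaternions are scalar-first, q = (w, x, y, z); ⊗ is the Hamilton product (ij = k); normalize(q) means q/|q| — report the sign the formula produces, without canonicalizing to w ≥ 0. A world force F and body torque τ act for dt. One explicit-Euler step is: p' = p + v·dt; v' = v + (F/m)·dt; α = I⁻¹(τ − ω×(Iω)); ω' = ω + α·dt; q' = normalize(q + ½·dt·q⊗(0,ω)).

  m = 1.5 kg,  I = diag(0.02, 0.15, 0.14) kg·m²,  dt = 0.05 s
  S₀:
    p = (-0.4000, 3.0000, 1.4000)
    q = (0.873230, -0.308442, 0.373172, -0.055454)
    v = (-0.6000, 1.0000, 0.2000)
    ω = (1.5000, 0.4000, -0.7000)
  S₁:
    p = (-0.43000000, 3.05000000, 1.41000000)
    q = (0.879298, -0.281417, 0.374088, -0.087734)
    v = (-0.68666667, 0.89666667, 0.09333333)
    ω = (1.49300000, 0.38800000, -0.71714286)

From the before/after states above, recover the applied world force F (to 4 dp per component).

Δv = v₁−v₀ = (-0.08666667, -0.10333333, -0.10666667)
m·(v₁−v₀)/dt = (-2.6000, -3.1000, -3.2000)

F = (-2.6000, -3.1000, -3.2000)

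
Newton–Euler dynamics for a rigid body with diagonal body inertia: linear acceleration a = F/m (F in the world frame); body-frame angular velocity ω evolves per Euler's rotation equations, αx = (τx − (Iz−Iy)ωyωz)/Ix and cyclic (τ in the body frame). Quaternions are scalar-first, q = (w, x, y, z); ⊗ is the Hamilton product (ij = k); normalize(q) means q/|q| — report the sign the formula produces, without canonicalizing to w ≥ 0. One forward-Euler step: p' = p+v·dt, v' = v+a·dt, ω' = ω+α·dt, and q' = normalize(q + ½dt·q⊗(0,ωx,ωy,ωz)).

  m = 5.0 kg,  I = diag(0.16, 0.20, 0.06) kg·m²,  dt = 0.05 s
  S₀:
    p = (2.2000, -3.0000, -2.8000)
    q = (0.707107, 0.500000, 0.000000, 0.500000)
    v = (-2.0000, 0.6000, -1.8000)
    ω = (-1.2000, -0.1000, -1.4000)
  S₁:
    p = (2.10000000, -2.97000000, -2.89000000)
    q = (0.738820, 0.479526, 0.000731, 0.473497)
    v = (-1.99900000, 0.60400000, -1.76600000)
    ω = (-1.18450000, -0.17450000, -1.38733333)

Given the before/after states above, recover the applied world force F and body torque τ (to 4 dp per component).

Δω = ω₁−ω₀ = (0.01550000, -0.07450000, 0.01266667)
applied torque τ = (0.0300, -0.1300, 0.0200)
velocity change Δv = (0.00100000, 0.00400000, 0.03400000)
F = m·Δv/dt = (0.1000, 0.4000, 3.4000)

F = (0.1000, 0.4000, 3.4000)
τ = (0.0300, -0.1300, 0.0200)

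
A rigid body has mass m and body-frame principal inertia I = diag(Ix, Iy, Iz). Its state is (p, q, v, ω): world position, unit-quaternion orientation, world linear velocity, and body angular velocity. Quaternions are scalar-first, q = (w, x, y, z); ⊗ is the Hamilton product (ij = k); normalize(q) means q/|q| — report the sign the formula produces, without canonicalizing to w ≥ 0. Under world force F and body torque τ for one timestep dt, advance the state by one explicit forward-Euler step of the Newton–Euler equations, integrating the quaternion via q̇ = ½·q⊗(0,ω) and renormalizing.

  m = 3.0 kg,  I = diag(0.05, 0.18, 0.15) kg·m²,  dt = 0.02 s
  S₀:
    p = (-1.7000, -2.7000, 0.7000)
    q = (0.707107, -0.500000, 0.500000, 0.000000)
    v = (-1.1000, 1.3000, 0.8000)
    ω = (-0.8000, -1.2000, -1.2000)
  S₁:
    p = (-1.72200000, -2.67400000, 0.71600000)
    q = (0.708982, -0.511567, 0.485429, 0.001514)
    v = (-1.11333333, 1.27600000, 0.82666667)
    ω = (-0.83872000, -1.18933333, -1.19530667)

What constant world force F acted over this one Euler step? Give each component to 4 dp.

F = (-2.0000, -3.6000, 4.0000)

v₁ − v₀ = (-0.01333333, -0.02400000, 0.02666667)
m·(v₁−v₀)/dt = (-2.0000, -3.6000, 4.0000)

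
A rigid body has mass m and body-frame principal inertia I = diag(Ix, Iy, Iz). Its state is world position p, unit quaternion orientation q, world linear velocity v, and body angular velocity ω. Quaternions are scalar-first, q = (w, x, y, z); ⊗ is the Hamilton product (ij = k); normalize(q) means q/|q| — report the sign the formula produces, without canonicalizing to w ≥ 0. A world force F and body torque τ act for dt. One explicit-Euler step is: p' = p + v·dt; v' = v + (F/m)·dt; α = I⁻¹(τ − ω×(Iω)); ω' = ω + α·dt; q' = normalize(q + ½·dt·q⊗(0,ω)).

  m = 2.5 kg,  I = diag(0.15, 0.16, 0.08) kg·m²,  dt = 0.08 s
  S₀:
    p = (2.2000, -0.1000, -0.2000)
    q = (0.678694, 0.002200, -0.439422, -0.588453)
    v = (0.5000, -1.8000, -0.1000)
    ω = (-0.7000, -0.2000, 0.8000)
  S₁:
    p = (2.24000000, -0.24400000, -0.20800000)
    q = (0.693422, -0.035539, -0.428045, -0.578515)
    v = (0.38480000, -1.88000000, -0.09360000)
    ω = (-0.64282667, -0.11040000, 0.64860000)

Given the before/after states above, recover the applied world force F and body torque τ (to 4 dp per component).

ω₁ − ω₀ = (0.05717333, 0.08960000, -0.15140000)
τ = I·(Δω/dt) + ω₀×(Iω₀) = (0.1200, 0.1400, -0.1500)
Δv = v₁−v₀ = (-0.11520000, -0.08000000, 0.00640000)
m·(v₁−v₀)/dt = (-3.6000, -2.5000, 0.2000)

F = (-3.6000, -2.5000, 0.2000)
τ = (0.1200, 0.1400, -0.1500)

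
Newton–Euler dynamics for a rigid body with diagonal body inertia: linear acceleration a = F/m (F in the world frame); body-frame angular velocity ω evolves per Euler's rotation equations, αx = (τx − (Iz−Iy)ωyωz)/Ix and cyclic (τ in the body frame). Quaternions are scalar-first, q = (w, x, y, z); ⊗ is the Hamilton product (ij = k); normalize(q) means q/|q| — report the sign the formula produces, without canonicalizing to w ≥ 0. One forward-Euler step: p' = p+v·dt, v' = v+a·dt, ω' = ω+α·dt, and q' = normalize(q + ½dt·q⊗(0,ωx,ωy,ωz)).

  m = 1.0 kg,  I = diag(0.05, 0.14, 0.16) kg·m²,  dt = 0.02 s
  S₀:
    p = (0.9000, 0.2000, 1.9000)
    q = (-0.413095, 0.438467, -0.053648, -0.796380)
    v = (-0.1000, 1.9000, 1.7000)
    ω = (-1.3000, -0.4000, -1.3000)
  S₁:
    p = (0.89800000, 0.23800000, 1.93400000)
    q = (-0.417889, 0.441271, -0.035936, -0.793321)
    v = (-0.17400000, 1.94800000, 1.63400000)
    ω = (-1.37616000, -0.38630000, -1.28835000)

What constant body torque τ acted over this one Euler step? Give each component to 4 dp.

τ = (-0.1800, -0.0900, 0.1400)

ω₁ − ω₀ = (-0.07616000, 0.01370000, 0.01165000)
ω₀×(Iω₀) = (0.0104, -0.1859, 0.0468)
I·α + gyro = (-0.1800, -0.0900, 0.1400)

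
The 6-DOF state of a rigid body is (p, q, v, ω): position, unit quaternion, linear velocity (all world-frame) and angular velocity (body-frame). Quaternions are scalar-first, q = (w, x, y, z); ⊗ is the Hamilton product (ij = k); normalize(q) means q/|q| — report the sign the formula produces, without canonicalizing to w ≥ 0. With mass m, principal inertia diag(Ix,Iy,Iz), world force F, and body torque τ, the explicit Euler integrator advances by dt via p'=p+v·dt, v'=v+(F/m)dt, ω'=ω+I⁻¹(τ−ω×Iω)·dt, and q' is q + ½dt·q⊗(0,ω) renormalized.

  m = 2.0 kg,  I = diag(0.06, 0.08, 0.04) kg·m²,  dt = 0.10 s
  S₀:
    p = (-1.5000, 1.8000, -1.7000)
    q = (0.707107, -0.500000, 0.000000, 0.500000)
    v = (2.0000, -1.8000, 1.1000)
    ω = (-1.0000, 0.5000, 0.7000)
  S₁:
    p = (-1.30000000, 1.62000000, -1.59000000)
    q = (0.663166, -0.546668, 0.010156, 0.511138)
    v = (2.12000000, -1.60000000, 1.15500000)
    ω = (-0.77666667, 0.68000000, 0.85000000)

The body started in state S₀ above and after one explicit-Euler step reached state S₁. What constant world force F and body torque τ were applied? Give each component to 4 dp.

F = (2.4000, 4.0000, 1.1000)
τ = (0.1200, 0.1300, 0.0500)

rate change Δω = (0.22333333, 0.18000000, 0.15000000)
τ = I·(Δω/dt) + ω₀×(Iω₀) = (0.1200, 0.1300, 0.0500)
v₁ − v₀ = (0.12000000, 0.20000000, 0.05500000)
F = m·Δv/dt = (2.4000, 4.0000, 1.1000)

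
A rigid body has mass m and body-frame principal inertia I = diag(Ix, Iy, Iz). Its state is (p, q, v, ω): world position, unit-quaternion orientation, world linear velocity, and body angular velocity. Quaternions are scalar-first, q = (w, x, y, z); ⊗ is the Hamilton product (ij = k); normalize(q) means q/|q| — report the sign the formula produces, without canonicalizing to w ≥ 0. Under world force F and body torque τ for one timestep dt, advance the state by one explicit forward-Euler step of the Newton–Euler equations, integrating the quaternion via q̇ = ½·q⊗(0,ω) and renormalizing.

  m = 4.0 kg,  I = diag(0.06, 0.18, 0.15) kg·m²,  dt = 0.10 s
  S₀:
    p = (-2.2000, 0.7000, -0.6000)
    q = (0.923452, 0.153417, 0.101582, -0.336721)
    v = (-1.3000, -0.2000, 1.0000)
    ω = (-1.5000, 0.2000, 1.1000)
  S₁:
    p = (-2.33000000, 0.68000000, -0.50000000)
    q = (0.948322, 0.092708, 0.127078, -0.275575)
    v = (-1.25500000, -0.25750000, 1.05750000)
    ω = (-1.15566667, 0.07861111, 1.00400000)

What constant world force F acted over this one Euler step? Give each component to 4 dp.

F = (1.8000, -2.3000, 2.3000)

velocity change Δv = (0.04500000, -0.05750000, 0.05750000)
m·(v₁−v₀)/dt = (1.8000, -2.3000, 2.3000)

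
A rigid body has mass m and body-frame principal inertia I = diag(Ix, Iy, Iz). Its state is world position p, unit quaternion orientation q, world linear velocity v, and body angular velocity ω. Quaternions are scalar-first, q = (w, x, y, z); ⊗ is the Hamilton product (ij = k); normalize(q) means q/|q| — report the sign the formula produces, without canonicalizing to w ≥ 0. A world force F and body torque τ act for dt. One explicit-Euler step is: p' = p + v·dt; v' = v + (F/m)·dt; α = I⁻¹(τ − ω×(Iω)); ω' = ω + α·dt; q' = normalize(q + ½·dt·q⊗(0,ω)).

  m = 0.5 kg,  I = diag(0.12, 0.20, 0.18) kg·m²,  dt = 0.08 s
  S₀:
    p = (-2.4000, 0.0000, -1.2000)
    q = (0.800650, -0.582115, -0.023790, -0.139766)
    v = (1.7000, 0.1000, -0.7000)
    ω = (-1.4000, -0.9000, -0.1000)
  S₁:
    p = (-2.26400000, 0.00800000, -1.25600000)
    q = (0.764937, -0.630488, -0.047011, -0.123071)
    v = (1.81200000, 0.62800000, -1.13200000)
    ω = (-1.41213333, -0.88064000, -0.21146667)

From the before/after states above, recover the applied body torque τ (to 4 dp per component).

τ = (-0.0200, 0.0400, -0.1500)

rate change Δω = (-0.01213333, 0.01936000, -0.11146667)
ω₀×(Iω₀) = (-0.0018, -0.0084, 0.1008)
I·α + gyro = (-0.0200, 0.0400, -0.1500)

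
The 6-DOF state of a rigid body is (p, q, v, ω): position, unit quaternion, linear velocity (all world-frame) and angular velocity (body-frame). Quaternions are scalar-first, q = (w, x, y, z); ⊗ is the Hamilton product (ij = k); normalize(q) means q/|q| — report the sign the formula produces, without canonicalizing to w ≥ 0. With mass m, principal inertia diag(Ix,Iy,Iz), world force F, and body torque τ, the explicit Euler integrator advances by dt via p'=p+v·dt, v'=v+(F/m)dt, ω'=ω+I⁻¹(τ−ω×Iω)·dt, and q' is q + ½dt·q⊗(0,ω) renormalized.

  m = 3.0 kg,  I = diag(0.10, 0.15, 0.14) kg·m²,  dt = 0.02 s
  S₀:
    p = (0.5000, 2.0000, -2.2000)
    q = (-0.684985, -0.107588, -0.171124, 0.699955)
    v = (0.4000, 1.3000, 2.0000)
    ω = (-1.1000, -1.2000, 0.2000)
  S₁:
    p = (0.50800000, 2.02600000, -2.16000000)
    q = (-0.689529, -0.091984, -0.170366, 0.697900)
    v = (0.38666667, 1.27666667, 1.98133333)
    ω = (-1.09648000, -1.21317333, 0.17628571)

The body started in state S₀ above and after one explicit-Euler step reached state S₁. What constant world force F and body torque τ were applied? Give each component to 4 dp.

Δv = v₁−v₀ = (-0.01333333, -0.02333333, -0.01866667)
F = m·Δv/dt = (-2.0000, -3.5000, -2.8000)
ω₁ − ω₀ = (0.00352000, -0.01317333, -0.02371429)
applied torque τ = (0.0200, -0.0900, -0.1000)

F = (-2.0000, -3.5000, -2.8000)
τ = (0.0200, -0.0900, -0.1000)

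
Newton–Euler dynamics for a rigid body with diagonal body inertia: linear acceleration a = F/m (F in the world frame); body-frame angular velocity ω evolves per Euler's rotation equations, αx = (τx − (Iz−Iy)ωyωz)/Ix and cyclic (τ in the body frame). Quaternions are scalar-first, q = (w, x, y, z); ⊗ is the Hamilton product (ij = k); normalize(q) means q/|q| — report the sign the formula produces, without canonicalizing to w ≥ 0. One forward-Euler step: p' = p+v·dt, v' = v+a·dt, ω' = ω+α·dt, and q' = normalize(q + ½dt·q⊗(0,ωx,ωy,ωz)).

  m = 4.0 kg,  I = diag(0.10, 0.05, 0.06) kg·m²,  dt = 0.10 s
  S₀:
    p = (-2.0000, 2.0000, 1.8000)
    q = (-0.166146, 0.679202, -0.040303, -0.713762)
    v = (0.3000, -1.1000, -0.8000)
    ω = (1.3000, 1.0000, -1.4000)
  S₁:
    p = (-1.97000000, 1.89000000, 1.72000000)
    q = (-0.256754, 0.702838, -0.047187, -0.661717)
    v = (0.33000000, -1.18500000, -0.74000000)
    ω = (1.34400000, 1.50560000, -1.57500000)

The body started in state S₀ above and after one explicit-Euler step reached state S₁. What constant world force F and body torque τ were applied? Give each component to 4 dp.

F = (1.2000, -3.4000, 2.4000)
τ = (0.0300, 0.1800, -0.1700)

rate change Δω = (0.04400000, 0.50560000, -0.17500000)
applied torque τ = (0.0300, 0.1800, -0.1700)
v₁ − v₀ = (0.03000000, -0.08500000, 0.06000000)
applied force F = (1.2000, -3.4000, 2.4000)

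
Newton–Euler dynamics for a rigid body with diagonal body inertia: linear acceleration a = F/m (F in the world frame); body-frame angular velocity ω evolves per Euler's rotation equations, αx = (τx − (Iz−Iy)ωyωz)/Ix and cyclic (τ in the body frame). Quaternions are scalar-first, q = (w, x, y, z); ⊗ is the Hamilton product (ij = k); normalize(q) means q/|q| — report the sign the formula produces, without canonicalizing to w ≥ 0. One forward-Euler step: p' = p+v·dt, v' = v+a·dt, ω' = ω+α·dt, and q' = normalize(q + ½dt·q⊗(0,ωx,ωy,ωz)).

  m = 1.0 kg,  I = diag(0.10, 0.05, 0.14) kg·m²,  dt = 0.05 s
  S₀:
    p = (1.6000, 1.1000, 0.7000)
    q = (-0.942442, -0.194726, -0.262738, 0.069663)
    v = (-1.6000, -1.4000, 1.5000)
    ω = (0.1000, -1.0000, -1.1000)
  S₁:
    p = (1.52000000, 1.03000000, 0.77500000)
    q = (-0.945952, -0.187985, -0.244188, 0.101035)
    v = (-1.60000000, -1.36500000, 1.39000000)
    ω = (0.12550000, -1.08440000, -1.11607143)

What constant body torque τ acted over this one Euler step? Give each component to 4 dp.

τ = (0.1500, -0.0800, -0.0400)

ω₁ − ω₀ = (0.02550000, -0.08440000, -0.01607143)
precession coupling = (0.0990, 0.0044, 0.0050)
τ = I·(Δω/dt) + ω₀×(Iω₀) = (0.1500, -0.0800, -0.0400)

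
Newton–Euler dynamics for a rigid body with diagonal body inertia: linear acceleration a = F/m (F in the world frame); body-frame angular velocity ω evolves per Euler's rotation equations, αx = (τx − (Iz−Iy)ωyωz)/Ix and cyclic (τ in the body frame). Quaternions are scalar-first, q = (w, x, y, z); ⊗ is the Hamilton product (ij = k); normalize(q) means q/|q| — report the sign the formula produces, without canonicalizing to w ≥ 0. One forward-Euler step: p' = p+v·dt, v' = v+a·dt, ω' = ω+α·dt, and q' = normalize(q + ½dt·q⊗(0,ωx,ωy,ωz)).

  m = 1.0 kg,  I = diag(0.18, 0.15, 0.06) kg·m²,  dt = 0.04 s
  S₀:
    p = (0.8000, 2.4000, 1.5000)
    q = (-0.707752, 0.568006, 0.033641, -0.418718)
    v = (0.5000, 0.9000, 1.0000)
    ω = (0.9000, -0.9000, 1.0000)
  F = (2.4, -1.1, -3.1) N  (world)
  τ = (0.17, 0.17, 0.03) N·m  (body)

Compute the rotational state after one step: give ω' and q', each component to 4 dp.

α = I⁻¹(τ − ω×Iω) = (0.4944, 0.4133, 0.0950)
ω + α·dt = (0.9198, -0.8835, 1.0038)
q⊗(0,ω) = (-0.0622105, -0.9801820, -0.3078754, -1.2492343)
q' = normalize(q + ½dt·q⊗(0,ω)) = (-0.7086, 0.5481, 0.0275, -0.4435)

ω' = (0.9198, -0.8835, 1.0038)
q' = (-0.7086, 0.5481, 0.0275, -0.4435)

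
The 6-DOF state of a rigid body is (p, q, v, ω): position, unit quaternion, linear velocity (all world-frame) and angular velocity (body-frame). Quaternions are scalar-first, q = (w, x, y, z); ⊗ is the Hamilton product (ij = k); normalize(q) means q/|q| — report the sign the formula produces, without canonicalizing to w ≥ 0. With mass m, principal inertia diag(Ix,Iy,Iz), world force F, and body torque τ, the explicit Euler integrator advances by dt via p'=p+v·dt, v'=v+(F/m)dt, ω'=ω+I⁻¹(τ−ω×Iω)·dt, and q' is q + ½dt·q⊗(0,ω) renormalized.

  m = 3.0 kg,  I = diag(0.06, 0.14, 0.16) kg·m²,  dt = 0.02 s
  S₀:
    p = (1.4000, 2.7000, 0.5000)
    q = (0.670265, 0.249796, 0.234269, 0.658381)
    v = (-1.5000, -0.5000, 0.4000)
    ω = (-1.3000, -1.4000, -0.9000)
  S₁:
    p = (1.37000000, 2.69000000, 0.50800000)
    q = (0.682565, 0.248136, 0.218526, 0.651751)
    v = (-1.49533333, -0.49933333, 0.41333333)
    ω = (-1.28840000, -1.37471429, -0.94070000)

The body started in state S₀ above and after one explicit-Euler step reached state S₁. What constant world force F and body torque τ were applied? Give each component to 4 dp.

velocity change Δv = (0.00466667, 0.00066667, 0.01333333)
F = m·Δv/dt = (0.7000, 0.1000, 2.0000)
rate change Δω = (0.01160000, 0.02528571, -0.04070000)
precession coupling = (0.0252, -0.1170, 0.1456)
τ = I·(Δω/dt) + ω₀×(Iω₀) = (0.0600, 0.0600, -0.1800)

F = (0.7000, 0.1000, 2.0000)
τ = (0.0600, 0.0600, -0.1800)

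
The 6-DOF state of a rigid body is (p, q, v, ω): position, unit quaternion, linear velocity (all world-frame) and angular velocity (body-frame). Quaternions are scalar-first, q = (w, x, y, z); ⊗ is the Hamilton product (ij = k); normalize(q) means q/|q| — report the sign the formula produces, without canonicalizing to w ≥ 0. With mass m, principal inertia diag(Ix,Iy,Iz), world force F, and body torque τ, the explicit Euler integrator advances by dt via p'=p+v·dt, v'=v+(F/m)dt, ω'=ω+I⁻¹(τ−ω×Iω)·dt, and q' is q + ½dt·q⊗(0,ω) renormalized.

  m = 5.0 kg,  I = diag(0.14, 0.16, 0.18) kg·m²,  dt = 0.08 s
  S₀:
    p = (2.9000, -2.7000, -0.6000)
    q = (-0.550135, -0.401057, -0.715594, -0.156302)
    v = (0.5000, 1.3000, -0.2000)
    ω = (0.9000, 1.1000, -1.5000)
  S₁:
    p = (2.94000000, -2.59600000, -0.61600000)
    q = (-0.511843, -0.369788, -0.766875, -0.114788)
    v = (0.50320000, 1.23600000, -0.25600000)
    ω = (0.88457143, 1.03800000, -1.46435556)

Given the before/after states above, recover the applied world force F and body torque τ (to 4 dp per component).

ω₁ − ω₀ = (-0.01542857, -0.06200000, 0.03564444)
applied torque τ = (-0.0600, -0.0700, 0.1000)
velocity change Δv = (0.00320000, -0.06400000, -0.05600000)
m·(v₁−v₀)/dt = (0.2000, -4.0000, -3.5000)

F = (0.2000, -4.0000, -3.5000)
τ = (-0.0600, -0.0700, 0.1000)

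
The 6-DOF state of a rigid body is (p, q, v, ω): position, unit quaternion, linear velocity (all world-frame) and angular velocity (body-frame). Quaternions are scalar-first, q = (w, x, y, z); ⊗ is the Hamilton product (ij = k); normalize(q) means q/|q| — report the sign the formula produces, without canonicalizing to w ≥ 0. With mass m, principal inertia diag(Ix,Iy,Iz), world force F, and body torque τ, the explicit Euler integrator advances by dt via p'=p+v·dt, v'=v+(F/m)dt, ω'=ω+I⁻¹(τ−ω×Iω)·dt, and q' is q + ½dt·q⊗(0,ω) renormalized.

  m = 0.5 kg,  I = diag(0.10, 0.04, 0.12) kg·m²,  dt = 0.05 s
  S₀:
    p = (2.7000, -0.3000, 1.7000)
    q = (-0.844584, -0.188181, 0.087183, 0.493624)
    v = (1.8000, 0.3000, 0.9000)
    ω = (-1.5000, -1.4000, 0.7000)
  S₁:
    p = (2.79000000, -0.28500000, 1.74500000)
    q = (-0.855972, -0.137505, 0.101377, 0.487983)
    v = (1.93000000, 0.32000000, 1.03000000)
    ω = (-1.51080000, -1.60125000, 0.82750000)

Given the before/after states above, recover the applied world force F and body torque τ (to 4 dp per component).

v₁ − v₀ = (0.13000000, 0.02000000, 0.13000000)
F = m·Δv/dt = (1.3000, 0.2000, 1.3000)
rate change Δω = (-0.01080000, -0.20125000, 0.12750000)
gyro term ω₀×Iω₀ = (-0.0784, 0.0210, -0.1260)
I·α + gyro = (-0.1000, -0.1400, 0.1800)

F = (1.3000, 0.2000, 1.3000)
τ = (-0.1000, -0.1400, 0.1800)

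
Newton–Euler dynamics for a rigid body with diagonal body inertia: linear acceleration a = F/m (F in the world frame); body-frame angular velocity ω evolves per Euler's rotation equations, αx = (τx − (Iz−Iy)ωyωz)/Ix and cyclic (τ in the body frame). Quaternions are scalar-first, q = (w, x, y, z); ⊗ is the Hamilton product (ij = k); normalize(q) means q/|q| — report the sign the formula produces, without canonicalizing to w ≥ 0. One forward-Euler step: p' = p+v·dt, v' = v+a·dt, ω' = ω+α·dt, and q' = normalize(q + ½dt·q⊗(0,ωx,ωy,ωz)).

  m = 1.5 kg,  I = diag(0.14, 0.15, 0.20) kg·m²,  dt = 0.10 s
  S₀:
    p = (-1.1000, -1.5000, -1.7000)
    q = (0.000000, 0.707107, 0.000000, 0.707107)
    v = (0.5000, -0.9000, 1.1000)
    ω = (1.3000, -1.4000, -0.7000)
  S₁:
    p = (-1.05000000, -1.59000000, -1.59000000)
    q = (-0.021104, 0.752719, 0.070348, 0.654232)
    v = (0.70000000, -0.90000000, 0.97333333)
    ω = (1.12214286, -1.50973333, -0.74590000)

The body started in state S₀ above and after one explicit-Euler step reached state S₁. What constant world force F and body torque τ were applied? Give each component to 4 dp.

ω₁ − ω₀ = (-0.17785714, -0.10973333, -0.04590000)
τ = I·(Δω/dt) + ω₀×(Iω₀) = (-0.2000, -0.1100, -0.1100)
Δv = v₁−v₀ = (0.20000000, 0.00000000, -0.12666667)
m·(v₁−v₀)/dt = (3.0000, 0.0000, -1.9000)

F = (3.0000, 0.0000, -1.9000)
τ = (-0.2000, -0.1100, -0.1100)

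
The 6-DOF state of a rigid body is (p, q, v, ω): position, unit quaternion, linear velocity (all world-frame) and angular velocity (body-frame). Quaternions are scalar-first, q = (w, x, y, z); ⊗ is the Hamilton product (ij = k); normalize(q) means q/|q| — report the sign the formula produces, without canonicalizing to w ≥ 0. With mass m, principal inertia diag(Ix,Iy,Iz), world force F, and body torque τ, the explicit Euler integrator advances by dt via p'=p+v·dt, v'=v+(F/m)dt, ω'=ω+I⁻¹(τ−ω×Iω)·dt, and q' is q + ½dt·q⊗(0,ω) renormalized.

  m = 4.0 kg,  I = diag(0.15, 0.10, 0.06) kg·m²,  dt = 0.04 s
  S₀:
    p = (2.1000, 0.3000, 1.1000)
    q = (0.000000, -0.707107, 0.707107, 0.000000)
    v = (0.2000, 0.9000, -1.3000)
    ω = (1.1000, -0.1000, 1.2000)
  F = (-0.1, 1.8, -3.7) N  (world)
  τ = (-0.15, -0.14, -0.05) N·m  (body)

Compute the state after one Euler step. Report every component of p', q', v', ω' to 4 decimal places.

(τ − ω×Iω)/I = (-1.0320, -2.5880, -0.9250)
new body rate ω' = (1.0587, -0.2035, 1.1630)
2q̇ = q⊗(0,ω) = (0.8485284, 0.8485284, 0.8485284, -0.7071070)
q + ½dt·q⊗(0,ω), renormalized = (0.0170, -0.6898, 0.7237, -0.0141)
linear accel F/m = (-0.0250, 0.4500, -0.9250)
p + v·dt = (2.1080, 0.3360, 1.0480)
v' = v + a·dt = (0.1990, 0.9180, -1.3370)

p' = (2.1080, 0.3360, 1.0480)
q' = (0.0170, -0.6898, 0.7237, -0.0141)
v' = (0.1990, 0.9180, -1.3370)
ω' = (1.0587, -0.2035, 1.1630)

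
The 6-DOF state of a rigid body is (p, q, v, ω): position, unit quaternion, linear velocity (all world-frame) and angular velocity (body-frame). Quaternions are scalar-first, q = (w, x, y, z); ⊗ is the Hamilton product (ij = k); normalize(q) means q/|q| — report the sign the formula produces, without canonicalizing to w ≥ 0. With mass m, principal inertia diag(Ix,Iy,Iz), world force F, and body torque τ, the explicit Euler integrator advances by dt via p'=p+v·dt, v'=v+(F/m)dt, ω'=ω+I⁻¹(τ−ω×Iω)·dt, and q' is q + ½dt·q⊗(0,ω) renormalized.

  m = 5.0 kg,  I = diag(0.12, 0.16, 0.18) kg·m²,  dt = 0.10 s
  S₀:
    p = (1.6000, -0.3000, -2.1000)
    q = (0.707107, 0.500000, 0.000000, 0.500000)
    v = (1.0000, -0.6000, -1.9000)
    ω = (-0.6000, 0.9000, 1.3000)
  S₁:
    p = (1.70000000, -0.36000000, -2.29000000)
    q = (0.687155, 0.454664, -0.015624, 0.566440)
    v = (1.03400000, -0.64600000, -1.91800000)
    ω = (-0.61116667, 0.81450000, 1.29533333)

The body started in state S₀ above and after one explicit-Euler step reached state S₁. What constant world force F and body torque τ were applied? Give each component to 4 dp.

F = (1.7000, -2.3000, -0.9000)
τ = (0.0100, -0.0900, -0.0300)

rate change Δω = (-0.01116667, -0.08550000, -0.00466667)
τ = I·(Δω/dt) + ω₀×(Iω₀) = (0.0100, -0.0900, -0.0300)
Δv = v₁−v₀ = (0.03400000, -0.04600000, -0.01800000)
m·(v₁−v₀)/dt = (1.7000, -2.3000, -0.9000)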